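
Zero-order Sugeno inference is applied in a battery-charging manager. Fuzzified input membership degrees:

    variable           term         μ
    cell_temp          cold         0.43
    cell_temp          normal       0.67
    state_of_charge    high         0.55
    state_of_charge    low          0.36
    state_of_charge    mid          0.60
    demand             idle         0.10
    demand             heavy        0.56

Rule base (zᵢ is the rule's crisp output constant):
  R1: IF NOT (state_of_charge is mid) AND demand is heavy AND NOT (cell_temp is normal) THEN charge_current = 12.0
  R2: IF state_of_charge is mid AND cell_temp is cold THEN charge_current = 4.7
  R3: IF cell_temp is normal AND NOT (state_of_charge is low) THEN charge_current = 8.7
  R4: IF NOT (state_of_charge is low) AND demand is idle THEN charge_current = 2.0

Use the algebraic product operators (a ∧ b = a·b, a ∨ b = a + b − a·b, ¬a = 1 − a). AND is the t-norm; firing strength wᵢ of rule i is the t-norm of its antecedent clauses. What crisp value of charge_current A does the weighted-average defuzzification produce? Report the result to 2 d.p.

7.22

R1 (z=12.0): ¬mid=1−0.60=0.40, heavy=0.56, ¬normal=1−0.67=0.33; AND[a·b] → w = 0.0739
R2 (z=4.7): mid=0.60, cold=0.43; AND[a·b] → w = 0.2580
R3 (z=8.7): normal=0.67, ¬low=1−0.36=0.64; AND[a·b] → w = 0.4288
R4 (z=2.0): ¬low=1−0.36=0.64, idle=0.10; AND[a·b] → w = 0.0640
Weighted average = (0.0739·12.0 + 0.2580·4.7 + 0.4288·8.7 + 0.0640·2.0) / (0.0739 + 0.2580 + 0.4288 + 0.0640)
  = 5.9582 / 0.8247 = 7.22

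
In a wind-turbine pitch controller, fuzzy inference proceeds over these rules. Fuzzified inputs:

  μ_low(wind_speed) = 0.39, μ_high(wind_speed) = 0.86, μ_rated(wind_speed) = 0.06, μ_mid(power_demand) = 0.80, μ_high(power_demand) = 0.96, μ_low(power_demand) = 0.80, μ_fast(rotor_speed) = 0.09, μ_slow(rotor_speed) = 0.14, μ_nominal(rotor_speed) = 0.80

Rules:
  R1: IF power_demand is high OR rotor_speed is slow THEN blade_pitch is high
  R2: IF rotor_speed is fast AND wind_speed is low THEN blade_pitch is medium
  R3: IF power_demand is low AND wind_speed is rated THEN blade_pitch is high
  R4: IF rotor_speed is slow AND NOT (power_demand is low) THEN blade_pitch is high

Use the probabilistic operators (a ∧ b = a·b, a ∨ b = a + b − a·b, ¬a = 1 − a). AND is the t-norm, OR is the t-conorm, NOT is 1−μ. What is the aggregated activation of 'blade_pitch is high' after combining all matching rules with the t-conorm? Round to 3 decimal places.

R1: high=0.96, slow=0.14; OR[a + b − a·b] → w = 0.9656
R2: fast=0.09, low=0.39; AND[a·b] → w = 0.0351
R3: low=0.80, rated=0.06; AND[a·b] → w = 0.0480
R4: slow=0.14, ¬low=1−0.80=0.20; AND[a·b] → w = 0.0280
Rules with consequent 'high': {R1, R3, R4} → strengths 0.9656, 0.0480, 0.0280
Aggregate via t-conorm [a + b − a·b]: 0.9682

0.968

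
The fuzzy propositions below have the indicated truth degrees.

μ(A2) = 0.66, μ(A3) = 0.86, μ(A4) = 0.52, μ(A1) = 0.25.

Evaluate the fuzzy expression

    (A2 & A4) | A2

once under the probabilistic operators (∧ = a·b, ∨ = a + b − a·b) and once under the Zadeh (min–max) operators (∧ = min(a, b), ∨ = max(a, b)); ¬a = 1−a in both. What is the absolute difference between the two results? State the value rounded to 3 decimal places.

Under probabilistic:
  A2 & A4 = a·b on (0.6600, 0.5200) = 0.3432
  (A2 & A4) | A2 = a + b − a·b on (0.3432, 0.6600) = 0.7767
  → value = 0.7767
Under Zadeh (min–max):
  A2 & A4 = min(a, b) on (0.66, 0.52) = 0.52
  (A2 & A4) | A2 = max(a, b) on (0.52, 0.66) = 0.66
  → value = 0.6600
|0.7767 − 0.6600| = 0.117

0.117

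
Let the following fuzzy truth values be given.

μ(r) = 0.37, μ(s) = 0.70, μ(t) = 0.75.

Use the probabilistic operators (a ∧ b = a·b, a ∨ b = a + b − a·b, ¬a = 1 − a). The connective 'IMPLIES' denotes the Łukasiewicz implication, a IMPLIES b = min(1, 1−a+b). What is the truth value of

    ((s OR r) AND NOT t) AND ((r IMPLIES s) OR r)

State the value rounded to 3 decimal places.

0.203

s OR r = a + b − a·b on (0.7000, 0.3700) = 0.8110
NOT t = 1 − 0.7500 = 0.2500
(s OR r) AND NOT t = a·b on (0.8110, 0.2500) = 0.2027
r IMPLIES s  [Łukasiewicz: min(1, 1−a+b)] with a=0.3700, b=0.7000 → 1.0000
(r IMPLIES s) OR r = a + b − a·b on (1.0000, 0.3700) = 1.0000
((s OR r) AND NOT t) AND ((r IMPLIES s) OR r) = a·b on (0.2027, 1.0000) = 0.2027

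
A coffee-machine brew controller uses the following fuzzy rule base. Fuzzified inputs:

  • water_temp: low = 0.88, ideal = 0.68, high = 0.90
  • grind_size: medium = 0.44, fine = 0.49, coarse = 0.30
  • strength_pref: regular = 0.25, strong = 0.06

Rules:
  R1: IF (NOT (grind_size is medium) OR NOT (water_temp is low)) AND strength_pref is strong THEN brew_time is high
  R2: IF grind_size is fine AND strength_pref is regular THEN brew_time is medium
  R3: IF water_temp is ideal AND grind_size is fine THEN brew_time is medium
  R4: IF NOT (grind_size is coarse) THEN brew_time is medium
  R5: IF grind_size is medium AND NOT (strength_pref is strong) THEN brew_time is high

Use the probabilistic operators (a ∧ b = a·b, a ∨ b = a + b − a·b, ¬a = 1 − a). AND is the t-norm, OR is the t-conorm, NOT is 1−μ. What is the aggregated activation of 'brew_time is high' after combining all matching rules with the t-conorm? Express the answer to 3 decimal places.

0.435

R1: (¬medium=1−0.44=0.56 OR ¬low=1−0.88=0.12) = 0.6128; AND[a·b] with strong=0.06 → w = 0.0368
R2: fine=0.49, regular=0.25; AND[a·b] → w = 0.1225
R3: ideal=0.68, fine=0.49; AND[a·b] → w = 0.3332
R4: ¬coarse=1−0.30=0.70 → w = 0.7000
R5: medium=0.44, ¬strong=1−0.06=0.94; AND[a·b] → w = 0.4136
Rules with consequent 'high': {R1, R5} → strengths 0.0368, 0.4136
Aggregate via t-conorm [a + b − a·b]: 0.4352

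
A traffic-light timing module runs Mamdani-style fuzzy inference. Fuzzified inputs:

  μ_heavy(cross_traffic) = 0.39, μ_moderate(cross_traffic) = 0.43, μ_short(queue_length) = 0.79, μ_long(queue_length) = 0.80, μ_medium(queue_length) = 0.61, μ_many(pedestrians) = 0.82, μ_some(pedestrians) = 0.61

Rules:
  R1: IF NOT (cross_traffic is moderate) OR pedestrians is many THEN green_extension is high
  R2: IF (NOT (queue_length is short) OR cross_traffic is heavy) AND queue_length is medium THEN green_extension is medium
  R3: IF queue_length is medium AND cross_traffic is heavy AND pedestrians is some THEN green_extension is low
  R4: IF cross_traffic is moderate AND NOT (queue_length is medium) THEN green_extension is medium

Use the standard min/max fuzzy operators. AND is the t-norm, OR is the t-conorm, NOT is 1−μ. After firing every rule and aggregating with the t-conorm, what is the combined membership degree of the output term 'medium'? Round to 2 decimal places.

R1: ¬moderate=1−0.43=0.57, many=0.82; OR[max(a, b)] → w = 0.82
R2: (¬short=1−0.79=0.21 OR heavy=0.39) = 0.39; AND[min(a, b)] with medium=0.61 → w = 0.39
R3: medium=0.61, heavy=0.39, some=0.61; AND[min(a, b)] → w = 0.39
R4: moderate=0.43, ¬medium=1−0.61=0.39; AND[min(a, b)] → w = 0.39
Rules with consequent 'medium': {R2, R4} → strengths 0.39, 0.39
Aggregate via t-conorm [max(a, b)]: 0.39

0.39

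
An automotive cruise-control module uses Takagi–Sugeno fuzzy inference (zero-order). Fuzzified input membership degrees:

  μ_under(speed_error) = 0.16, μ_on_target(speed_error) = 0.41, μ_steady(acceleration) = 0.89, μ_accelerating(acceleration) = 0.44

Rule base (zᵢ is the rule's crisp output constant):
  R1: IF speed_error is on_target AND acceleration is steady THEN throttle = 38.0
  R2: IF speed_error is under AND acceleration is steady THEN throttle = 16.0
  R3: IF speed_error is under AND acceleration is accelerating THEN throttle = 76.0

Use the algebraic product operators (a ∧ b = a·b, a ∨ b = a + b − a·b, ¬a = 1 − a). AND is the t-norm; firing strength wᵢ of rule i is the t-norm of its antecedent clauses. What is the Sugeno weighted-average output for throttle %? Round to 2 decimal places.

R1 (z=38.0): on_target=0.41, steady=0.89; AND[a·b] → w = 0.3649
R2 (z=16.0): under=0.16, steady=0.89; AND[a·b] → w = 0.1424
R3 (z=76.0): under=0.16, accelerating=0.44; AND[a·b] → w = 0.0704
Weighted average = (0.3649·38.0 + 0.1424·16.0 + 0.0704·76.0) / (0.3649 + 0.1424 + 0.0704)
  = 21.4950 / 0.5777 = 37.21

37.21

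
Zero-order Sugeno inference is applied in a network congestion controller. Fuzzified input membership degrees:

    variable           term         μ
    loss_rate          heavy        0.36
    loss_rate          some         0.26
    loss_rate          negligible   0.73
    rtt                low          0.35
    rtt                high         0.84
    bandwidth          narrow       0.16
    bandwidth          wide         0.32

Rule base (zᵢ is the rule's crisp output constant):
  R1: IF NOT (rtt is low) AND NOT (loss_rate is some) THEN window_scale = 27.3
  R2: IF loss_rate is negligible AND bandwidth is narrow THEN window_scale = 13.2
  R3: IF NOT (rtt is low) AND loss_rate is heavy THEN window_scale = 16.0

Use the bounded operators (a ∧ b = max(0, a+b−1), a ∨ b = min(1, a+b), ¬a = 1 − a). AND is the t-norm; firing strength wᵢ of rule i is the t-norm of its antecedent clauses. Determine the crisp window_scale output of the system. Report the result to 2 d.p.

R1 (z=27.3): ¬low=1−0.35=0.65, ¬some=1−0.26=0.74; AND[max(0, a+b−1)] → w = 0.39
R2 (z=13.2): negligible=0.73, narrow=0.16; AND[max(0, a+b−1)] → w = 0.00
R3 (z=16.0): ¬low=1−0.35=0.65, heavy=0.36; AND[max(0, a+b−1)] → w = 0.01
Weighted average = (0.39·27.3 + 0.00·13.2 + 0.01·16.0) / (0.39 + 0.00 + 0.01)
  = 10.8070 / 0.4000 = 27.02

27.02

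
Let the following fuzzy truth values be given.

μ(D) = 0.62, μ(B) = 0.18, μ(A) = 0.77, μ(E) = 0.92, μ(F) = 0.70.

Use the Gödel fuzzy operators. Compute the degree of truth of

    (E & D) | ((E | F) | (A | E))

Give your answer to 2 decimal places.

0.92

E & D = min(a, b) on (0.92, 0.62) = 0.62
E | F = max(a, b) on (0.92, 0.70) = 0.92
A | E = max(a, b) on (0.77, 0.92) = 0.92
(E | F) | (A | E) = max(a, b) on (0.92, 0.92) = 0.92
(E & D) | ((E | F) | (A | E)) = max(a, b) on (0.62, 0.92) = 0.92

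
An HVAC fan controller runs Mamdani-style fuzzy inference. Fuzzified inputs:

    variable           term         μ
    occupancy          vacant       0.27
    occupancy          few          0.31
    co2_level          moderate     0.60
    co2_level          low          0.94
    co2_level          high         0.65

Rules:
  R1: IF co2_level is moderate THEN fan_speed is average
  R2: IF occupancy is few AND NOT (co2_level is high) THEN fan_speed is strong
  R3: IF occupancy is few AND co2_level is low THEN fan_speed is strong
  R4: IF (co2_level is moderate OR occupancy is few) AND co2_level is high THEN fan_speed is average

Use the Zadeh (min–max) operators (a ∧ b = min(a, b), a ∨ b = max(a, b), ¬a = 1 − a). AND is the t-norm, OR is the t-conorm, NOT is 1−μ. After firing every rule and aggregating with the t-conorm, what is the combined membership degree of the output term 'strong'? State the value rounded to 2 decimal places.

R1: moderate=0.60 → w = 0.60
R2: few=0.31, ¬high=1−0.65=0.35; AND[min(a, b)] → w = 0.31
R3: few=0.31, low=0.94; AND[min(a, b)] → w = 0.31
R4: (moderate=0.60 OR few=0.31) = 0.60; AND[min(a, b)] with high=0.65 → w = 0.60
Rules with consequent 'strong': {R2, R3} → strengths 0.31, 0.31
Aggregate via t-conorm [max(a, b)]: 0.31

0.31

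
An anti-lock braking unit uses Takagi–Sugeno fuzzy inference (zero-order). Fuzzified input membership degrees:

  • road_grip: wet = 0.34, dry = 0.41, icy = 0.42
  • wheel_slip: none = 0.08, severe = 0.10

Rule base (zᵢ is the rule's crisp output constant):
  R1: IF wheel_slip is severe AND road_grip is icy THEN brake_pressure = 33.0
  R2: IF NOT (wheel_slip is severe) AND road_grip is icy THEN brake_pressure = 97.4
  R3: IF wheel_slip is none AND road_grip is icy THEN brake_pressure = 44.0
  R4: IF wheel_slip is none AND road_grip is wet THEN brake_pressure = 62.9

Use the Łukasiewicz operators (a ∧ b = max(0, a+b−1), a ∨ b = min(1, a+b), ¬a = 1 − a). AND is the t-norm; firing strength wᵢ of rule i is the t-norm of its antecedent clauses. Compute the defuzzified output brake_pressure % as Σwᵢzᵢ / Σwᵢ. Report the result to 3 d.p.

R1 (z=33.0): severe=0.10, icy=0.42; AND[max(0, a+b−1)] → w = 0.00
R2 (z=97.4): ¬severe=1−0.10=0.90, icy=0.42; AND[max(0, a+b−1)] → w = 0.32
R3 (z=44.0): none=0.08, icy=0.42; AND[max(0, a+b−1)] → w = 0.00
R4 (z=62.9): none=0.08, wet=0.34; AND[max(0, a+b−1)] → w = 0.00
Weighted average = (0.00·33.0 + 0.32·97.4 + 0.00·44.0 + 0.00·62.9) / (0.00 + 0.32 + 0.00 + 0.00)
  = 31.1680 / 0.3200 = 97.400

97.400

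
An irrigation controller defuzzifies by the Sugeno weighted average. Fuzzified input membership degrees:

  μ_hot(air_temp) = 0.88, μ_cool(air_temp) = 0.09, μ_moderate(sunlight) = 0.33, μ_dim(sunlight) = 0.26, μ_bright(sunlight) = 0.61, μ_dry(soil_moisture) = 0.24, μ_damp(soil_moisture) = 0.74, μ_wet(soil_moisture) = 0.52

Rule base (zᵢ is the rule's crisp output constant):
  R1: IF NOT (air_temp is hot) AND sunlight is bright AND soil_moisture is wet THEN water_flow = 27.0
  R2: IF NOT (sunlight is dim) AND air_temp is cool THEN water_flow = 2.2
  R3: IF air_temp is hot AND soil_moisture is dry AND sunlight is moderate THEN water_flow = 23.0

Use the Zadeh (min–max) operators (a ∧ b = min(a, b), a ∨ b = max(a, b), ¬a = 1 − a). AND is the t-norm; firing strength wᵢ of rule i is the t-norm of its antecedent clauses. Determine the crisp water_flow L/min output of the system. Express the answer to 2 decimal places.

R1 (z=27.0): ¬hot=1−0.88=0.12, bright=0.61, wet=0.52; AND[min(a, b)] → w = 0.12
R2 (z=2.2): ¬dim=1−0.26=0.74, cool=0.09; AND[min(a, b)] → w = 0.09
R3 (z=23.0): hot=0.88, dry=0.24, moderate=0.33; AND[min(a, b)] → w = 0.24
Weighted average = (0.12·27.0 + 0.09·2.2 + 0.24·23.0) / (0.12 + 0.09 + 0.24)
  = 8.9580 / 0.4500 = 19.91

19.91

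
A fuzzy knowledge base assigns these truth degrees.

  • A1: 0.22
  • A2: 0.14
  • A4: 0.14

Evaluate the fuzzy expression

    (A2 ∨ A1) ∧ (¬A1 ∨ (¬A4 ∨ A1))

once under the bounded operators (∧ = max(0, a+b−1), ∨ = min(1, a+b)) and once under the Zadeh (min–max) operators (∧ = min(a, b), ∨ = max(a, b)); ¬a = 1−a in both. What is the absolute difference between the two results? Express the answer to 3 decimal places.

0.140

Under bounded:
  A2 ∨ A1 = min(1, a+b) on (0.14, 0.22) = 0.36
  ¬A1 = 1 − 0.22 = 0.78
  ¬A4 = 1 − 0.14 = 0.86
  ¬A4 ∨ A1 = min(1, a+b) on (0.86, 0.22) = 1.00
  ¬A1 ∨ (¬A4 ∨ A1) = min(1, a+b) on (0.78, 1.00) = 1.00
  (A2 ∨ A1) ∧ (¬A1 ∨ (¬A4 ∨ A1)) = max(0, a+b−1) on (0.36, 1.00) = 0.36
  → value = 0.3600
Under Zadeh (min–max):
  A2 ∨ A1 = max(a, b) on (0.14, 0.22) = 0.22
  ¬A1 = 1 − 0.22 = 0.78
  ¬A4 = 1 − 0.14 = 0.86
  ¬A4 ∨ A1 = max(a, b) on (0.86, 0.22) = 0.86
  ¬A1 ∨ (¬A4 ∨ A1) = max(a, b) on (0.78, 0.86) = 0.86
  (A2 ∨ A1) ∧ (¬A1 ∨ (¬A4 ∨ A1)) = min(a, b) on (0.22, 0.86) = 0.22
  → value = 0.2200
|0.3600 − 0.2200| = 0.140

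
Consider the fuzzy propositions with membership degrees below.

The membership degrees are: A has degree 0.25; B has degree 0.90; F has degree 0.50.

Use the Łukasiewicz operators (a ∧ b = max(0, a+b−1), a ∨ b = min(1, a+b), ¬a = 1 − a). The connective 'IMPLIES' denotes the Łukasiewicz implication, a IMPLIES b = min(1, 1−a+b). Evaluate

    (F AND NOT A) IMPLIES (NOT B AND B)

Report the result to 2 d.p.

NOT A = 1 − 0.25 = 0.75
F AND NOT A = max(0, a+b−1) on (0.50, 0.75) = 0.25
NOT B = 1 − 0.90 = 0.10
NOT B AND B = max(0, a+b−1) on (0.10, 0.90) = 0.00
(F AND NOT A) IMPLIES (NOT B AND B)  [Łukasiewicz: min(1, 1−a+b)] with a=0.25, b=0.00 → 0.75

0.75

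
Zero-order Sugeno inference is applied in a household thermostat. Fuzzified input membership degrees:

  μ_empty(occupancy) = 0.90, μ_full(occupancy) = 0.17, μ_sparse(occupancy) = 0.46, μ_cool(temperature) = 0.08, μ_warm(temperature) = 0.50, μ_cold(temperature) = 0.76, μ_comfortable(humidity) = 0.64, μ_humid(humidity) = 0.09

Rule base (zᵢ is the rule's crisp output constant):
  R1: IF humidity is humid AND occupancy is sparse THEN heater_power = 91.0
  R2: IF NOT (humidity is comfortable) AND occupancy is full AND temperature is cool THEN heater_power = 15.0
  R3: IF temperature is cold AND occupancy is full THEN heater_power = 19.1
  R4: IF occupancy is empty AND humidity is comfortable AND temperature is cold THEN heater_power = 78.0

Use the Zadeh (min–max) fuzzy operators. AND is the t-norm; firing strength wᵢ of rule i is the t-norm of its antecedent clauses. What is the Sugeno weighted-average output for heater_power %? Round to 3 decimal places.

63.834

R1 (z=91.0): humid=0.09, sparse=0.46; AND[min(a, b)] → w = 0.09
R2 (z=15.0): ¬comfortable=1−0.64=0.36, full=0.17, cool=0.08; AND[min(a, b)] → w = 0.08
R3 (z=19.1): cold=0.76, full=0.17; AND[min(a, b)] → w = 0.17
R4 (z=78.0): empty=0.90, comfortable=0.64, cold=0.76; AND[min(a, b)] → w = 0.64
Weighted average = (0.09·91.0 + 0.08·15.0 + 0.17·19.1 + 0.64·78.0) / (0.09 + 0.08 + 0.17 + 0.64)
  = 62.5570 / 0.9800 = 63.834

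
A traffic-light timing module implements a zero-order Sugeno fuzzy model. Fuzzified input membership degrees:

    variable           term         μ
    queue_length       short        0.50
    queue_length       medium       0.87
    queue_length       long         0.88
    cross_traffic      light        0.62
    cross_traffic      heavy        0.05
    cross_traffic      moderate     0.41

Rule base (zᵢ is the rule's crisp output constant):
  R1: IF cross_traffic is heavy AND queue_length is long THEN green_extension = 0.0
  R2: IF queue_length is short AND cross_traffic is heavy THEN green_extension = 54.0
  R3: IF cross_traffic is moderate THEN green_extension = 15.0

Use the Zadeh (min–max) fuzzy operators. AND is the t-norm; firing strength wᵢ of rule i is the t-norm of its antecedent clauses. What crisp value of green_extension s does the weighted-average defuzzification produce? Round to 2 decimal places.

R1 (z=0.0): heavy=0.05, long=0.88; AND[min(a, b)] → w = 0.05
R2 (z=54.0): short=0.50, heavy=0.05; AND[min(a, b)] → w = 0.05
R3 (z=15.0): moderate=0.41 → w = 0.41
Weighted average = (0.05·0.0 + 0.05·54.0 + 0.41·15.0) / (0.05 + 0.05 + 0.41)
  = 8.8500 / 0.5100 = 17.35

17.35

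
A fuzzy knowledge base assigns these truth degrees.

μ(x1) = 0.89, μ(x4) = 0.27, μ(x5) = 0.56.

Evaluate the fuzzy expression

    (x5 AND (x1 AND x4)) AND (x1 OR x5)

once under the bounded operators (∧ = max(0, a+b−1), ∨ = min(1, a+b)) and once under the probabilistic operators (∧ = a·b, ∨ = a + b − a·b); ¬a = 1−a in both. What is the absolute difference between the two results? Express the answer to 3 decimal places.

0.128

Under bounded:
  x1 AND x4 = max(0, a+b−1) on (0.89, 0.27) = 0.16
  x5 AND (x1 AND x4) = max(0, a+b−1) on (0.56, 0.16) = 0.00
  x1 OR x5 = min(1, a+b) on (0.89, 0.56) = 1.00
  (x5 AND (x1 AND x4)) AND (x1 OR x5) = max(0, a+b−1) on (0.00, 1.00) = 0.00
  → value = 0.0000
Under probabilistic:
  x1 AND x4 = a·b on (0.8900, 0.2700) = 0.2403
  x5 AND (x1 AND x4) = a·b on (0.5600, 0.2403) = 0.1346
  x1 OR x5 = a + b − a·b on (0.8900, 0.5600) = 0.9516
  (x5 AND (x1 AND x4)) AND (x1 OR x5) = a·b on (0.1346, 0.9516) = 0.1281
  → value = 0.1281
|0.0000 − 0.1281| = 0.128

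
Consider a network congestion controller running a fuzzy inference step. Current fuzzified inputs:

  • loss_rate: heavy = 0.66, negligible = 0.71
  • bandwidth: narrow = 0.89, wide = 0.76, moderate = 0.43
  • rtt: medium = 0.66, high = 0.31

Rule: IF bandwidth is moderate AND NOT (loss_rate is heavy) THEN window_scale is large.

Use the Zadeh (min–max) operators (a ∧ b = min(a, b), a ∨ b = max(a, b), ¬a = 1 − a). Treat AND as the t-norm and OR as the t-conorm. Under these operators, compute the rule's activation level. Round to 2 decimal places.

0.34

firing strength: moderate=0.43, ¬heavy=1−0.66=0.34; AND[min(a, b)] → w = 0.34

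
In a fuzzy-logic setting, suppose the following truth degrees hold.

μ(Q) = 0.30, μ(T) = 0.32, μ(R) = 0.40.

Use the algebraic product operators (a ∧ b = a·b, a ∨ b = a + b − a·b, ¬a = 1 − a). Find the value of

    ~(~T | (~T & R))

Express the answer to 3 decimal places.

~T = 1 − 0.3200 = 0.6800
~T = 1 − 0.3200 = 0.6800
~T & R = a·b on (0.6800, 0.4000) = 0.2720
~T | (~T & R) = a + b − a·b on (0.6800, 0.2720) = 0.7670
~(~T | (~T & R)) = 1 − 0.7670 = 0.2330

0.233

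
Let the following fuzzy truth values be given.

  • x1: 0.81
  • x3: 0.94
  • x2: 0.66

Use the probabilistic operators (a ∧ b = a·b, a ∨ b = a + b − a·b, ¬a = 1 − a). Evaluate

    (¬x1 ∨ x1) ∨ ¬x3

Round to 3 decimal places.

¬x1 = 1 − 0.8100 = 0.1900
¬x1 ∨ x1 = a + b − a·b on (0.1900, 0.8100) = 0.8461
¬x3 = 1 − 0.9400 = 0.0600
(¬x1 ∨ x1) ∨ ¬x3 = a + b − a·b on (0.8461, 0.0600) = 0.8553

0.855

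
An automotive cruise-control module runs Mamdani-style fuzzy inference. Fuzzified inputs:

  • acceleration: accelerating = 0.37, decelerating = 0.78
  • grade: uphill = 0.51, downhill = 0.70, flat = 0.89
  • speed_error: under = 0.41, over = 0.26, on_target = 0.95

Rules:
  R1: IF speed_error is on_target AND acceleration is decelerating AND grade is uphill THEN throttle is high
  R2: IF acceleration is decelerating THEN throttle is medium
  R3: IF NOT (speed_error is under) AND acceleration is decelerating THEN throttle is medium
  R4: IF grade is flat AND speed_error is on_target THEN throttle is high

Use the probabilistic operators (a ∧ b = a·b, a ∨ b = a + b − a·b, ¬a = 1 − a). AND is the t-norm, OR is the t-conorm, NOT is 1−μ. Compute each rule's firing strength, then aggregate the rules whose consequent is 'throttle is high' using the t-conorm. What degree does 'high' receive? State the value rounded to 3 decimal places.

R1: on_target=0.95, decelerating=0.78, uphill=0.51; AND[a·b] → w = 0.3779
R2: decelerating=0.78 → w = 0.7800
R3: ¬under=1−0.41=0.59, decelerating=0.78; AND[a·b] → w = 0.4602
R4: flat=0.89, on_target=0.95; AND[a·b] → w = 0.8455
Rules with consequent 'high': {R1, R4} → strengths 0.3779, 0.8455
Aggregate via t-conorm [a + b − a·b]: 0.9039

0.904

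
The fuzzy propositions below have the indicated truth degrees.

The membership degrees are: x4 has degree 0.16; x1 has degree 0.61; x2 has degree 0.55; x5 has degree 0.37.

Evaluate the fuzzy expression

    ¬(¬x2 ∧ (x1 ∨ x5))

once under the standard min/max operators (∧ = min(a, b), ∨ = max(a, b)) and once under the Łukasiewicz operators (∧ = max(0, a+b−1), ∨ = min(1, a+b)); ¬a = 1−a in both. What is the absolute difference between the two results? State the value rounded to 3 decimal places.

Under standard min/max:
  ¬x2 = 1 − 0.55 = 0.45
  x1 ∨ x5 = max(a, b) on (0.61, 0.37) = 0.61
  ¬x2 ∧ (x1 ∨ x5) = min(a, b) on (0.45, 0.61) = 0.45
  ¬(¬x2 ∧ (x1 ∨ x5)) = 1 − 0.45 = 0.55
  → value = 0.5500
Under Łukasiewicz:
  ¬x2 = 1 − 0.55 = 0.45
  x1 ∨ x5 = min(1, a+b) on (0.61, 0.37) = 0.98
  ¬x2 ∧ (x1 ∨ x5) = max(0, a+b−1) on (0.45, 0.98) = 0.43
  ¬(¬x2 ∧ (x1 ∨ x5)) = 1 − 0.43 = 0.57
  → value = 0.5700
|0.5500 − 0.5700| = 0.020

0.020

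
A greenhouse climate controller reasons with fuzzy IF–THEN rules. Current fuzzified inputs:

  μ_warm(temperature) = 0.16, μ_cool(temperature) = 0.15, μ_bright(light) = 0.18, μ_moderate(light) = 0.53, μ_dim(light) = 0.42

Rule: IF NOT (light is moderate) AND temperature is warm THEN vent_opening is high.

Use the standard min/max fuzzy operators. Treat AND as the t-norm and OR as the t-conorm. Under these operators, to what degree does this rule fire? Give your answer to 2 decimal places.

firing strength: ¬moderate=1−0.53=0.47, warm=0.16; AND[min(a, b)] → w = 0.16

0.16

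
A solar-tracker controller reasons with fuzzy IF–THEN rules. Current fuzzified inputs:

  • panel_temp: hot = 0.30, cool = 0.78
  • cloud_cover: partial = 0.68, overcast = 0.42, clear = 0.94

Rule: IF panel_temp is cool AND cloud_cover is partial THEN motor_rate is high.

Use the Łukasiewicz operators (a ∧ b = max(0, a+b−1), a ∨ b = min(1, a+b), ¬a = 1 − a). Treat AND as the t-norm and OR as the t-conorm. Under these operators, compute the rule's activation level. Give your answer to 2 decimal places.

firing strength: cool=0.78, partial=0.68; AND[max(0, a+b−1)] → w = 0.46

0.46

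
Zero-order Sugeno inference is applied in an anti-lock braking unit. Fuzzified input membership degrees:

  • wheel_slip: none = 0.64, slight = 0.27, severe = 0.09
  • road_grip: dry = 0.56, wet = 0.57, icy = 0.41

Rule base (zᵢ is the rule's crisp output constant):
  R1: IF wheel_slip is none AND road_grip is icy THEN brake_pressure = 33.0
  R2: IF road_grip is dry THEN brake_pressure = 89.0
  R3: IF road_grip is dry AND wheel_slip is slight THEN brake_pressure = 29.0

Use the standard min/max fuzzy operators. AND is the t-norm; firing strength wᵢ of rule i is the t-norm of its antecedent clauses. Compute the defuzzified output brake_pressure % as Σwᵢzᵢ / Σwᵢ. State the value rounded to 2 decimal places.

57.42

R1 (z=33.0): none=0.64, icy=0.41; AND[min(a, b)] → w = 0.41
R2 (z=89.0): dry=0.56 → w = 0.56
R3 (z=29.0): dry=0.56, slight=0.27; AND[min(a, b)] → w = 0.27
Weighted average = (0.41·33.0 + 0.56·89.0 + 0.27·29.0) / (0.41 + 0.56 + 0.27)
  = 71.2000 / 1.2400 = 57.42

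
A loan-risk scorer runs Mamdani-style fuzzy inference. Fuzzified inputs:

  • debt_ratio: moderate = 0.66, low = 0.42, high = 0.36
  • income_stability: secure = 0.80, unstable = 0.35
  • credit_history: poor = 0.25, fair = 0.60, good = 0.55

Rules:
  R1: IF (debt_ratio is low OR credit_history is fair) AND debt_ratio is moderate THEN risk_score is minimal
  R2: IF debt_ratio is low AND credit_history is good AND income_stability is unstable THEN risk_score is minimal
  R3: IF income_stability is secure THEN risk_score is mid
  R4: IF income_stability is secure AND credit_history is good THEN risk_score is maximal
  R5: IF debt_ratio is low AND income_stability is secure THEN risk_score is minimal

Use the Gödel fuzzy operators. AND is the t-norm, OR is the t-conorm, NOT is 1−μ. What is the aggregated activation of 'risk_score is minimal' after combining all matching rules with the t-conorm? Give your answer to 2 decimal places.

0.60

R1: (low=0.42 OR fair=0.60) = 0.60; AND[min(a, b)] with moderate=0.66 → w = 0.60
R2: low=0.42, good=0.55, unstable=0.35; AND[min(a, b)] → w = 0.35
R3: secure=0.80 → w = 0.80
R4: secure=0.80, good=0.55; AND[min(a, b)] → w = 0.55
R5: low=0.42, secure=0.80; AND[min(a, b)] → w = 0.42
Rules with consequent 'minimal': {R1, R2, R5} → strengths 0.60, 0.35, 0.42
Aggregate via t-conorm [max(a, b)]: 0.60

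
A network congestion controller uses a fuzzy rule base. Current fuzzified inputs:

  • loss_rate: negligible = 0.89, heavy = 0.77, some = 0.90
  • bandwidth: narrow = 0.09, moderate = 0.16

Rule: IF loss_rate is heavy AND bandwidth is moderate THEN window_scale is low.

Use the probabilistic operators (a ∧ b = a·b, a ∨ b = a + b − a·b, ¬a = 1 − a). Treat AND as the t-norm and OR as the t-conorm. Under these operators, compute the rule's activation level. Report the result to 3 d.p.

0.123

firing strength: heavy=0.77, moderate=0.16; AND[a·b] → w = 0.1232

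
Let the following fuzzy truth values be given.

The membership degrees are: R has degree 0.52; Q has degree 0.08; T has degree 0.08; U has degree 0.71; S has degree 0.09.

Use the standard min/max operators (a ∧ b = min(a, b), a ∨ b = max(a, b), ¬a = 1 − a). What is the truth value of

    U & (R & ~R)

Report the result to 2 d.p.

0.48

~R = 1 − 0.52 = 0.48
R & ~R = min(a, b) on (0.52, 0.48) = 0.48
U & (R & ~R) = min(a, b) on (0.71, 0.48) = 0.48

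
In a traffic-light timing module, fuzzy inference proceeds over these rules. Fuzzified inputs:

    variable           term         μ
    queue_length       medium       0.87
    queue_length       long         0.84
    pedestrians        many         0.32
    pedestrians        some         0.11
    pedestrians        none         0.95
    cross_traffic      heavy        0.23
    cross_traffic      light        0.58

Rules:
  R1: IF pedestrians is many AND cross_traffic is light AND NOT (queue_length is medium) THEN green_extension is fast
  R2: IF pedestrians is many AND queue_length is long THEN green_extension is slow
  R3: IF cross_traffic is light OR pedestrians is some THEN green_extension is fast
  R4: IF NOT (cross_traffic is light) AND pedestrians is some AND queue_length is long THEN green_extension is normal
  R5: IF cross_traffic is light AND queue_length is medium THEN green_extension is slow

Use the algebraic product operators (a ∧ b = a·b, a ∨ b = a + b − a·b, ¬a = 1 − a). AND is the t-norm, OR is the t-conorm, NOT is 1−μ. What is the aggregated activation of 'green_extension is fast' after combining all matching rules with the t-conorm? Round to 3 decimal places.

0.635

R1: many=0.32, light=0.58, ¬medium=1−0.87=0.13; AND[a·b] → w = 0.0241
R2: many=0.32, long=0.84; AND[a·b] → w = 0.2688
R3: light=0.58, some=0.11; OR[a + b − a·b] → w = 0.6262
R4: ¬light=1−0.58=0.42, some=0.11, long=0.84; AND[a·b] → w = 0.0388
R5: light=0.58, medium=0.87; AND[a·b] → w = 0.5046
Rules with consequent 'fast': {R1, R3} → strengths 0.0241, 0.6262
Aggregate via t-conorm [a + b − a·b]: 0.6352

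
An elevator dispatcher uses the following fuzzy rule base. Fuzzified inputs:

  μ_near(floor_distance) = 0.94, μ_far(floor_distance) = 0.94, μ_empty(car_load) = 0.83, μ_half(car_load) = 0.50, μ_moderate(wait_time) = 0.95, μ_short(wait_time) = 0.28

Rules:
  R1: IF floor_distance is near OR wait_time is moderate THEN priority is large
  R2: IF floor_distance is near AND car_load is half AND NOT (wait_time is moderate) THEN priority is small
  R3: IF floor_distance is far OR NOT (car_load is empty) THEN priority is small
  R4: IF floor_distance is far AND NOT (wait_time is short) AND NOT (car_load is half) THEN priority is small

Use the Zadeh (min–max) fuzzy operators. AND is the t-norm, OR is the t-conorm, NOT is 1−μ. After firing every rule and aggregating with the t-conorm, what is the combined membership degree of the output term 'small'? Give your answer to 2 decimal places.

R1: near=0.94, moderate=0.95; OR[max(a, b)] → w = 0.95
R2: near=0.94, half=0.50, ¬moderate=1−0.95=0.05; AND[min(a, b)] → w = 0.05
R3: far=0.94, ¬empty=1−0.83=0.17; OR[max(a, b)] → w = 0.94
R4: far=0.94, ¬short=1−0.28=0.72, ¬half=1−0.50=0.50; AND[min(a, b)] → w = 0.50
Rules with consequent 'small': {R2, R3, R4} → strengths 0.05, 0.94, 0.50
Aggregate via t-conorm [max(a, b)]: 0.94

0.94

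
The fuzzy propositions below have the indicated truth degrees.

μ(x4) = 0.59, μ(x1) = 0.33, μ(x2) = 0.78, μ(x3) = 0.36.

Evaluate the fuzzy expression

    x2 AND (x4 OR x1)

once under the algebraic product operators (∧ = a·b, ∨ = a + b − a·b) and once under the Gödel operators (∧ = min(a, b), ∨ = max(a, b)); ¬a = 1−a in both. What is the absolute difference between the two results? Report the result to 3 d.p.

Under algebraic product:
  x4 OR x1 = a + b − a·b on (0.5900, 0.3300) = 0.7253
  x2 AND (x4 OR x1) = a·b on (0.7800, 0.7253) = 0.5657
  → value = 0.5657
Under Gödel:
  x4 OR x1 = max(a, b) on (0.59, 0.33) = 0.59
  x2 AND (x4 OR x1) = min(a, b) on (0.78, 0.59) = 0.59
  → value = 0.5900
|0.5657 − 0.5900| = 0.024

0.024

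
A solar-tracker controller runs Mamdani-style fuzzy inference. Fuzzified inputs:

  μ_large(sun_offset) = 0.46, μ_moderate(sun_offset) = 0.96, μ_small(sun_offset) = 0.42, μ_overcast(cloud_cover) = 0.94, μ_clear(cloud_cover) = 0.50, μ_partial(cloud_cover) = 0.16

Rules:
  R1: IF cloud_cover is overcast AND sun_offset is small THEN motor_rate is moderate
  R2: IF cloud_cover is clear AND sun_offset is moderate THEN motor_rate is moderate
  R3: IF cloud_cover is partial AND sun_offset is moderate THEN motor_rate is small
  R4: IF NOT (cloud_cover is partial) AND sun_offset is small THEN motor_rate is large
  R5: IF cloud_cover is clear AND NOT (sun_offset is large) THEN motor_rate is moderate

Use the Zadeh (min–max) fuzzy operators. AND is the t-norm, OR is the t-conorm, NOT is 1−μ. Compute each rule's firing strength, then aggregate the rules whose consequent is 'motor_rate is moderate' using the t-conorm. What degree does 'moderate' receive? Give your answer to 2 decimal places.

0.50

R1: overcast=0.94, small=0.42; AND[min(a, b)] → w = 0.42
R2: clear=0.50, moderate=0.96; AND[min(a, b)] → w = 0.50
R3: partial=0.16, moderate=0.96; AND[min(a, b)] → w = 0.16
R4: ¬partial=1−0.16=0.84, small=0.42; AND[min(a, b)] → w = 0.42
R5: clear=0.50, ¬large=1−0.46=0.54; AND[min(a, b)] → w = 0.50
Rules with consequent 'moderate': {R1, R2, R5} → strengths 0.42, 0.50, 0.50
Aggregate via t-conorm [max(a, b)]: 0.50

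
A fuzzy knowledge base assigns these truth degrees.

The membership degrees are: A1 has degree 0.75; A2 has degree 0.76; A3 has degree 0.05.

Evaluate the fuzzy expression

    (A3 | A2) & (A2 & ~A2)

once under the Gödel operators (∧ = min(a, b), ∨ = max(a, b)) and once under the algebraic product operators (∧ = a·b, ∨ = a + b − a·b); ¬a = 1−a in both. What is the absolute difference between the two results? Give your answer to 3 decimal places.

Under Gödel:
  A3 | A2 = max(a, b) on (0.05, 0.76) = 0.76
  ~A2 = 1 − 0.76 = 0.24
  A2 & ~A2 = min(a, b) on (0.76, 0.24) = 0.24
  (A3 | A2) & (A2 & ~A2) = min(a, b) on (0.76, 0.24) = 0.24
  → value = 0.2400
Under algebraic product:
  A3 | A2 = a + b − a·b on (0.0500, 0.7600) = 0.7720
  ~A2 = 1 − 0.7600 = 0.2400
  A2 & ~A2 = a·b on (0.7600, 0.2400) = 0.1824
  (A3 | A2) & (A2 & ~A2) = a·b on (0.7720, 0.1824) = 0.1408
  → value = 0.1408
|0.2400 − 0.1408| = 0.099

0.099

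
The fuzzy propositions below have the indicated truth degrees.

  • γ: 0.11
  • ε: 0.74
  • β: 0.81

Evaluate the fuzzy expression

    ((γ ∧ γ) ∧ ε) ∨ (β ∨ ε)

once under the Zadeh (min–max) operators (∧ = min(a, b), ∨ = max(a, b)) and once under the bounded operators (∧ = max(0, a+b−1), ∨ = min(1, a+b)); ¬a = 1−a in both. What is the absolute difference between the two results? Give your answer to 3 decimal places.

Under Zadeh (min–max):
  γ ∧ γ = min(a, b) on (0.11, 0.11) = 0.11
  (γ ∧ γ) ∧ ε = min(a, b) on (0.11, 0.74) = 0.11
  β ∨ ε = max(a, b) on (0.81, 0.74) = 0.81
  ((γ ∧ γ) ∧ ε) ∨ (β ∨ ε) = max(a, b) on (0.11, 0.81) = 0.81
  → value = 0.8100
Under bounded:
  γ ∧ γ = max(0, a+b−1) on (0.11, 0.11) = 0.00
  (γ ∧ γ) ∧ ε = max(0, a+b−1) on (0.00, 0.74) = 0.00
  β ∨ ε = min(1, a+b) on (0.81, 0.74) = 1.00
  ((γ ∧ γ) ∧ ε) ∨ (β ∨ ε) = min(1, a+b) on (0.00, 1.00) = 1.00
  → value = 1.0000
|0.8100 − 1.0000| = 0.190

0.190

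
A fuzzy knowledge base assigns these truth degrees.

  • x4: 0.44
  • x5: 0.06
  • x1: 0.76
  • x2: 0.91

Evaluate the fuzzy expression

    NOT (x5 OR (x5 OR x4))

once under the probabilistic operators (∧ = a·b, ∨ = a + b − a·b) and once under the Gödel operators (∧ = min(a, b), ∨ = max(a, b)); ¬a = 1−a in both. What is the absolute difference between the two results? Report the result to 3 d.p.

0.065

Under probabilistic:
  x5 OR x4 = a + b − a·b on (0.0600, 0.4400) = 0.4736
  x5 OR (x5 OR x4) = a + b − a·b on (0.0600, 0.4736) = 0.5052
  NOT (x5 OR (x5 OR x4)) = 1 − 0.5052 = 0.4948
  → value = 0.4948
Under Gödel:
  x5 OR x4 = max(a, b) on (0.06, 0.44) = 0.44
  x5 OR (x5 OR x4) = max(a, b) on (0.06, 0.44) = 0.44
  NOT (x5 OR (x5 OR x4)) = 1 − 0.44 = 0.56
  → value = 0.5600
|0.4948 − 0.5600| = 0.065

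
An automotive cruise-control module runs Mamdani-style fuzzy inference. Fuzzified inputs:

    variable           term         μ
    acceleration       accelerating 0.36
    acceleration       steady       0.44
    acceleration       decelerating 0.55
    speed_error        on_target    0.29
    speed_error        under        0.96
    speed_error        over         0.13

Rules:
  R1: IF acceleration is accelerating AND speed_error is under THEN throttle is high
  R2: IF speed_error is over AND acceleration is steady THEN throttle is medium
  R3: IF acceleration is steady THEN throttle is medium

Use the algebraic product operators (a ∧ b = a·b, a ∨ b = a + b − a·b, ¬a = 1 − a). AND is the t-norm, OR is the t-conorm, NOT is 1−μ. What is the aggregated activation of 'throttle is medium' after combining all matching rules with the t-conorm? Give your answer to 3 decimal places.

0.472

R1: accelerating=0.36, under=0.96; AND[a·b] → w = 0.3456
R2: over=0.13, steady=0.44; AND[a·b] → w = 0.0572
R3: steady=0.44 → w = 0.4400
Rules with consequent 'medium': {R2, R3} → strengths 0.0572, 0.4400
Aggregate via t-conorm [a + b − a·b]: 0.4720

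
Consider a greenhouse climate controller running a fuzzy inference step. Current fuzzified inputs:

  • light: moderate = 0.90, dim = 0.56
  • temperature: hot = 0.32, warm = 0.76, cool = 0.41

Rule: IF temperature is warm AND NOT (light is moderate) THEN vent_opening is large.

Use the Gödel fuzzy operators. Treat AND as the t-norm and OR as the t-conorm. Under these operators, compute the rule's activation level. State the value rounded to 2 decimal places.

firing strength: warm=0.76, ¬moderate=1−0.90=0.10; AND[min(a, b)] → w = 0.10

0.10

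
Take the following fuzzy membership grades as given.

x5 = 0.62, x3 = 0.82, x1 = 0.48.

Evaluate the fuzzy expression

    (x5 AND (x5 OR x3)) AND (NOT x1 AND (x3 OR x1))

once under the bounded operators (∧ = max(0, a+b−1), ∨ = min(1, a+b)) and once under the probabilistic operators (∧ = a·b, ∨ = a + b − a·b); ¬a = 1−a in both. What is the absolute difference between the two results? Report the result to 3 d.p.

0.132

Under bounded:
  x5 OR x3 = min(1, a+b) on (0.62, 0.82) = 1.00
  x5 AND (x5 OR x3) = max(0, a+b−1) on (0.62, 1.00) = 0.62
  NOT x1 = 1 − 0.48 = 0.52
  x3 OR x1 = min(1, a+b) on (0.82, 0.48) = 1.00
  NOT x1 AND (x3 OR x1) = max(0, a+b−1) on (0.52, 1.00) = 0.52
  (x5 AND (x5 OR x3)) AND (NOT x1 AND (x3 OR x1)) = max(0, a+b−1) on (0.62, 0.52) = 0.14
  → value = 0.1400
Under probabilistic:
  x5 OR x3 = a + b − a·b on (0.6200, 0.8200) = 0.9316
  x5 AND (x5 OR x3) = a·b on (0.6200, 0.9316) = 0.5776
  NOT x1 = 1 − 0.4800 = 0.5200
  x3 OR x1 = a + b − a·b on (0.8200, 0.4800) = 0.9064
  NOT x1 AND (x3 OR x1) = a·b on (0.5200, 0.9064) = 0.4713
  (x5 AND (x5 OR x3)) AND (NOT x1 AND (x3 OR x1)) = a·b on (0.5776, 0.4713) = 0.2722
  → value = 0.2722
|0.1400 − 0.2722| = 0.132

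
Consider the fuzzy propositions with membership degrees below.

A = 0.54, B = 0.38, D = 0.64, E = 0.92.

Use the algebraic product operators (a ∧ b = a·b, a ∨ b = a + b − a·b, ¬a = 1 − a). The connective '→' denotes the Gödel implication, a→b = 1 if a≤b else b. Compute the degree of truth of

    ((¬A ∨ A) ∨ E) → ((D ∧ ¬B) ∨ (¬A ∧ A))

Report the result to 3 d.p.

0.547

¬A = 1 − 0.5400 = 0.4600
¬A ∨ A = a + b − a·b on (0.4600, 0.5400) = 0.7516
(¬A ∨ A) ∨ E = a + b − a·b on (0.7516, 0.9200) = 0.9801
¬B = 1 − 0.3800 = 0.6200
D ∧ ¬B = a·b on (0.6400, 0.6200) = 0.3968
¬A = 1 − 0.5400 = 0.4600
¬A ∧ A = a·b on (0.4600, 0.5400) = 0.2484
(D ∧ ¬B) ∨ (¬A ∧ A) = a + b − a·b on (0.3968, 0.2484) = 0.5466
((¬A ∨ A) ∨ E) → ((D ∧ ¬B) ∨ (¬A ∧ A))  [Gödel: 1 if a≤b else b] with a=0.9801, b=0.5466 → 0.5466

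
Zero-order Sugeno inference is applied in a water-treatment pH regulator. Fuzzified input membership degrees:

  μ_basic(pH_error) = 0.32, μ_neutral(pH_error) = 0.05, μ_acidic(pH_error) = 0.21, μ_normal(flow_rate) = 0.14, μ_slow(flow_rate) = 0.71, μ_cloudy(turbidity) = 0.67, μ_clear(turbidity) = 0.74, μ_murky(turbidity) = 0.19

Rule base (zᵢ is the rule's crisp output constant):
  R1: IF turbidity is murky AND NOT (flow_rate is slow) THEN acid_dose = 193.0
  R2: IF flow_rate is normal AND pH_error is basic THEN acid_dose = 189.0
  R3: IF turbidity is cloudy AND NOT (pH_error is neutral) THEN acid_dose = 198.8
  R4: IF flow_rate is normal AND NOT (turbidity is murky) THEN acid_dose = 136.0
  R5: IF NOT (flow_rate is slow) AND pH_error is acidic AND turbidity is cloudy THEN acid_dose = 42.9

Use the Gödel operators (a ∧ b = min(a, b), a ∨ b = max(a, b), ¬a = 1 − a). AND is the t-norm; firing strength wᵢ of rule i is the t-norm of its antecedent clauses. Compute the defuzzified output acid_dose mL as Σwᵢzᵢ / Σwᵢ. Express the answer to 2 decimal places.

166.20

R1 (z=193.0): murky=0.19, ¬slow=1−0.71=0.29; AND[min(a, b)] → w = 0.19
R2 (z=189.0): normal=0.14, basic=0.32; AND[min(a, b)] → w = 0.14
R3 (z=198.8): cloudy=0.67, ¬neutral=1−0.05=0.95; AND[min(a, b)] → w = 0.67
R4 (z=136.0): normal=0.14, ¬murky=1−0.19=0.81; AND[min(a, b)] → w = 0.14
R5 (z=42.9): ¬slow=1−0.71=0.29, acidic=0.21, cloudy=0.67; AND[min(a, b)] → w = 0.21
Weighted average = (0.19·193.0 + 0.14·189.0 + 0.67·198.8 + 0.14·136.0 + 0.21·42.9) / (0.19 + 0.14 + 0.67 + 0.14 + 0.21)
  = 224.3750 / 1.3500 = 166.20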